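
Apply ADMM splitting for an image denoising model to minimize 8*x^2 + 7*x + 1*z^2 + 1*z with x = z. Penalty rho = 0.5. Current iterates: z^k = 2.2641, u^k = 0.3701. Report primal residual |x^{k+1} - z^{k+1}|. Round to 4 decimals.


ADMM iteration with rho = 0.5, z^k = 2.2641, u^k = 0.3701
Step 1: x-update.
Minimize 8*x^2 + 7*x + (0.5/2)*(x - 2.2641 + 0.3701)^2
FOC: (2*8 + 0.5)*x = -7 + 0.5*(2.2641 - 0.3701)
x^{k+1} = -0.3668
Step 2: z-update.
Minimize 1*z^2 + 1*z + (0.5/2)*(-0.3668 - z + 0.3701)^2
FOC: (2*1 + 0.5)*z = -1 + 0.5*(-0.3668 + 0.3701)
z^{k+1} = -0.3993
Step 3: u-update.
u^{k+1} = 0.3701 - 0.3668 + 0.3993 = 0.4026
Step 4: Primal residual = |-0.3668 + 0.3993| = 0.0325


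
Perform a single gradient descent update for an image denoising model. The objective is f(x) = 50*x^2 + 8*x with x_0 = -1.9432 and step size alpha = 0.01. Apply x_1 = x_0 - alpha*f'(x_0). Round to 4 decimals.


We compute the gradient at x_0 and apply the update.
f'(x) = 100*x + 8
f'(-1.9432) = 100*-1.9432 + 8 = -186.32
x_1 = -1.9432 - 0.01*-186.32 = -0.08


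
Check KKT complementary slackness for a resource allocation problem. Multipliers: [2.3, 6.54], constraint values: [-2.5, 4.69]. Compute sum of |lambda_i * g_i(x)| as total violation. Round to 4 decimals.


KKT complementary slackness check:
lambda_1 * g_1 = 2.3 * -2.5 = -5.75
lambda_2 * g_2 = 6.54 * 4.69 = 30.6726
Total violation = 5.75 + 30.6726 = 36.4226


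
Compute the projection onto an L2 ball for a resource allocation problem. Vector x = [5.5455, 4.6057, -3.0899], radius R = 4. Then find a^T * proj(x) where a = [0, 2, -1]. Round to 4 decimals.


Step 1: Compute ||x|| (intermediates to 6 decimals).
||x|| = sqrt(5.5455^2 + 4.6057^2 + (-3.0899)^2) = 7.842992
Step 2: Project.
Since ||x|| > R, scale = R/||x|| = 4/7.842992 = 0.510009, proj(x) = scale * x
proj(x) = [2.828255, 2.348948, -1.575877]
Step 3: Dot product.
a^T * proj(x) = 0*2.828255 + 2*2.348948 - 1*(-1.575877) = 6.2738


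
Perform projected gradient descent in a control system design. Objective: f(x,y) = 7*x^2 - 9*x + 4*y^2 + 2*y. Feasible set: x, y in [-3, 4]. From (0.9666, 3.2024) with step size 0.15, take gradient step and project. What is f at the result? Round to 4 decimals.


Step 1: Compute gradient at (0.9666, 3.2024).
grad_x = 2*7*0.9666 - 9 = 4.5324
grad_y = 2*4*3.2024 + 2 = 27.6192
Step 2: Gradient step.
x_raw = 0.9666 - 0.15*4.5324 = 0.2867
y_raw = 3.2024 - 0.15*27.6192 = -0.9405
Step 3: Project onto [-3, 4].
x_proj = clip(0.2867) = 0.2867
y_proj = clip(-0.9405) = -0.9405
Step 4: Evaluate f.
f(0.2867, -0.9405) = -0.3481


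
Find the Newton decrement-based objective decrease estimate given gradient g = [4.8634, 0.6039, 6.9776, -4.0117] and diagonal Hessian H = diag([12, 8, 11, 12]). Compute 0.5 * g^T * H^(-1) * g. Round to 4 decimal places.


Step 1: H is diagonal, so H^(-1) * g = [0.4053, 0.0755, 0.6343, -0.3343].
Step 2: g^T H^(-1) g = sum_i g_i^2 / H_ii
  = (4.8634)^2/12 + (0.6039)^2/8 + (6.9776)^2/11 + (-4.0117)^2/12
  = 1.9711 + 0.0456 + 4.4261 + 1.3411 = 7.7839
Step 3: Objective decrease = 0.5 * g^T H^(-1) g = 3.8919


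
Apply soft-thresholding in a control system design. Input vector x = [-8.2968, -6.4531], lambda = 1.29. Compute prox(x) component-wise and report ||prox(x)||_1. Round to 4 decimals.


Soft-thresholding with lambda = 1.29:
prox(-8.2968) = sign(-8.2968)*max(|-8.2968| - 1.29, 0) = -7.0068
prox(-6.4531) = sign(-6.4531)*max(|-6.4531| - 1.29, 0) = -5.1631
prox(x) = [-7.0068, -5.1631]
||prox(x)||_1 = 7.0068 + 5.1631 = 12.1699


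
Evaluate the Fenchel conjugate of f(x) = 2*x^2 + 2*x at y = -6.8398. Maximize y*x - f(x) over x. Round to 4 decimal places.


f*(y) = sup_x {y*x - a*x^2 - b*x} = sup_x {(y-b)*x - a*x^2}
FOC: (y - b) - 2a*x = 0 => x* = (y - b)/(2a)
x* = (-6.8398 - 2)/(2*2) = -2.21
f*(-6.8398) = (y-b)^2/(4a) = (-6.8398 - 2)^2/(4*2)
= 78.1421/8 = 9.7678


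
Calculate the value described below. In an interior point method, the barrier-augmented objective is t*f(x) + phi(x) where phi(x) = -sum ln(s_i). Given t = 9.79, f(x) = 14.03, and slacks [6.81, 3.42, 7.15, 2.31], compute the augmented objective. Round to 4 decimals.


Step 1: Compute log-barrier.
ln values: [1.9184, 1.2296, 1.9671, 0.8372]
phi = -(1.9184 + 1.2296 + 1.9671 + 0.8372) = -5.9524
Step 2: Compute augmented objective.
t*f(x) = 9.79*14.03 = 137.3537
Total = 137.3537 - 5.9524 = 131.4013


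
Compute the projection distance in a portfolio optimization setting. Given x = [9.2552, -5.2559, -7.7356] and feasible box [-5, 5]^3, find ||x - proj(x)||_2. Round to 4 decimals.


Project each component onto [-5, 5].
clip(9.2552) = 5.0, clip(-5.2559) = -5.0, clip(-7.7356) = -5.0
Projection = [5.0, -5.0, -5.0]
Squared diffs: [18.1067, 0.0655, 7.4835]
Distance = sqrt(25.6557) = 5.0651


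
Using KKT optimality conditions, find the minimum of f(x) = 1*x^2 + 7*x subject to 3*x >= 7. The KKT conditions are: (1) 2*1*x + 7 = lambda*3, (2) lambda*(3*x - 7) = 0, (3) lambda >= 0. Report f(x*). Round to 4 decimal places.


Step 1: Try lambda = 0 (constraint inactive).
x_unc = -7/(2*1) = -3.5
Check: 3*-3.5 = -10.5 < 7 -- violated!
Step 2: Constraint must be active: 3*x = 7
x* = 7/3 = 2.3333 (rounded; the exact value 7/3 is used below)
lambda = (2*1*(7/3) + 7)/3 = 3.8889
Step 3: Compute optimal value.
f(x*) = 1*(7/3)^2 + 7*(7/3) = 21.7778


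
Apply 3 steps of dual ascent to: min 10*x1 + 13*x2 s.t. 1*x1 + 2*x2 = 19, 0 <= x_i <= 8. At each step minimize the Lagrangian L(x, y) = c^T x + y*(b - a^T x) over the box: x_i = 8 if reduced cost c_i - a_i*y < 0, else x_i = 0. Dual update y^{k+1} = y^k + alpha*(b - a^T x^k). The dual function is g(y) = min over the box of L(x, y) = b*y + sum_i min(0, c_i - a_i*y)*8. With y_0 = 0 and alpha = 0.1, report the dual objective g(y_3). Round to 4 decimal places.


Dual ascent for LP: min 10*x1 + 13*x2, 1*x1 + 2*x2 = 19, 0 <= x_i <= 8
Step 1: y^k = 0.0, reduced costs: (10.0, 13.0)
  x^k = (0.0, 0.0), subgradient = b - a^T x = 19.0
  y^{k+1} = 0.0 + 0.1*19.0 = 1.9
Step 2: y^k = 1.9, reduced costs: (8.1, 9.2)
  x^k = (0.0, 0.0), subgradient = b - a^T x = 19.0
  y^{k+1} = 1.9 + 0.1*19.0 = 3.8
Step 3: y^k = 3.8, reduced costs: (6.2, 5.4)
  x^k = (0.0, 0.0), subgradient = b - a^T x = 19.0
  y^{k+1} = 3.8 + 0.1*19.0 = 5.7
Dual objective at y_3 = 5.7: reduced costs (4.3, 1.6), box minimizer x = (0.0, 0.0)
g(y_3) = b*y + (c1 - a1*y)*x1 + (c2 - a2*y)*x2 = 19*5.7 + 4.3*0.0 + 1.6*0.0 = 108.3 + 0.0 + 0.0 = 108.3


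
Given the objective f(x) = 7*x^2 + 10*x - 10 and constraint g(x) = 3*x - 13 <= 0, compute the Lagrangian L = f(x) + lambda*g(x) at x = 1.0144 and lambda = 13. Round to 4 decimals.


Step 1: Evaluate f(x).
f(1.0144) = 7*1.0144^2 + 10*1.0144 - 10 = 7.3471
Step 2: Evaluate g(x).
g(1.0144) = 3*1.0144 - 13 = -9.9568
Step 3: Compute Lagrangian.
L = 7.3471 + 13*-9.9568 = -122.0913


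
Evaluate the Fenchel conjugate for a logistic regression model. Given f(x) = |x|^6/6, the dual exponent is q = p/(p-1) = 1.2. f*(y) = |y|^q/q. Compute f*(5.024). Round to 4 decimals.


The conjugate exponent q satisfies 1/p + 1/q = 1.
p = 6, so q = 6/(6 - 1) = 1.2
|y|^q = 5.024^1.2 = 6.9384
f*(5.024) = 6.9384 / 1.2 = 5.782


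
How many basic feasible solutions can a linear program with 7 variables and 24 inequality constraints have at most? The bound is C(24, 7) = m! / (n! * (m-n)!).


Each vertex corresponds to some choice of n active constraints out of m, so the number of vertices is at most C(m, n) = m! / (n!(m-n)!).
m = 24, n = 7
Numerator: 24 * 23 * 22 * 21 * 20 * 19 * 18
Denominator: 7! = 5040
C(24, 7) = 346104


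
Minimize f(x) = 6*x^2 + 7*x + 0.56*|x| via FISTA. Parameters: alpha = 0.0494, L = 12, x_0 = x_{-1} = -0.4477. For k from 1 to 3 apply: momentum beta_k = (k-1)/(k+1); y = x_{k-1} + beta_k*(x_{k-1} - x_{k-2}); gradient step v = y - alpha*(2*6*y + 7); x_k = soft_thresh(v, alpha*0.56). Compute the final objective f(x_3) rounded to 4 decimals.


FISTA on f(x) = 6*x^2 + 7*x + 0.56*|x|
L = 12, alpha = 0.0494
Iteration 1: beta = 0.0, y = -0.4477 + 0.0*(-0.4477 + 0.4477) = -0.4477
  grad(y) = 1.6276, v = y - alpha*grad = -0.5281
  prox(v) = soft_thresh(-0.5281, 0.0277) = -0.5004
Iteration 2: beta = 0.3333, y = -0.5004 + 0.3333*(-0.5004 + 0.4477) = -0.518
  grad(y) = 0.7838, v = y - alpha*grad = -0.5567
  prox(v) = soft_thresh(-0.5567, 0.0277) = -0.5291
Iteration 3: beta = 0.5, y = -0.5291 + 0.5*(-0.5291 + 0.5004) = -0.5434
  grad(y) = 0.4793, v = y - alpha*grad = -0.5671
  prox(v) = soft_thresh(-0.5671, 0.0277) = -0.5394
f(x_3) = 6*(-0.5394)^2 + 7*(-0.5394) + 0.56*|-0.5394| = -1.728


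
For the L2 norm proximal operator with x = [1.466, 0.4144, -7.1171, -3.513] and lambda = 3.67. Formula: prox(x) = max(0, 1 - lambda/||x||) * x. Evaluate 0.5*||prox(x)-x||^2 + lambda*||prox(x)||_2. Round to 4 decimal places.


Step 1: Compute ||x||.
||x|| = 8.0818
Step 2: Compute scaling factor.
scale = max(0, 1 - 3.67/8.0818) = 0.5459
Step 3: prox(x) = [0.8003, 0.2262, -3.8852, -1.9177]
||prox(x)|| = 4.4118
Step 4: Proximal objective.
0.5*||prox-x||^2 = 6.7345
lambda*||prox|| = 16.1913
Total = 22.9257


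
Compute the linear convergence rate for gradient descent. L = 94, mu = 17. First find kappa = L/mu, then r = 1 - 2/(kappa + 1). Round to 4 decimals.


Step 1: Compute the condition number.
kappa = L/mu = 94/17 = 5.5294
Step 2: Compute the convergence rate.
r = 1 - 2/(kappa + 1) = 1 - 2*mu/(L + mu) = (L - mu)/(L + mu) = 77/111 = 0.6937


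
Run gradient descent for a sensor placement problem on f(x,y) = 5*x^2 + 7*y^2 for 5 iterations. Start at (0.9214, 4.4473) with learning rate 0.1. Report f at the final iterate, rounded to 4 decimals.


Gradient descent on f(x,y) = 5*x^2 + 7*y^2.
Starting point: (0.9214, 4.4473), alpha = 0.1
Step 1: grad_x = 2*5*0.9214 = 9.214, grad_y = 2*7*4.4473 = 62.2622
  x_1 = 0.9214 - 0.1*9.214 = -0.0
  y_1 = 4.4473 - 0.1*62.2622 = -1.7789
Step 2: grad_x = 2*5*-0.0 = -0.0, grad_y = 2*7*-1.7789 = -24.9049
  x_2 = -0.0 - 0.1*-0.0 = 0.0
  y_2 = -1.7789 - 0.1*-24.9049 = 0.7116
Step 3: grad_x = 2*5*0.0 = 0.0, grad_y = 2*7*0.7116 = 9.962
  x_3 = 0.0 - 0.1*0.0 = 0.0
  y_3 = 0.7116 - 0.1*9.962 = -0.2846
Step 4: grad_x = 2*5*0.0 = 0.0, grad_y = 2*7*-0.2846 = -3.9848
  x_4 = 0.0 - 0.1*0.0 = 0.0
  y_4 = -0.2846 - 0.1*-3.9848 = 0.1139
Step 5: grad_x = 2*5*0.0 = 0.0, grad_y = 2*7*0.1139 = 1.5939
  x_5 = 0.0 - 0.1*0.0 = 0.0
  y_5 = 0.1139 - 0.1*1.5939 = -0.0455
f(0.0, -0.0455) = 5*0.0^2 + 7*(-0.0455)^2 = 0.0145


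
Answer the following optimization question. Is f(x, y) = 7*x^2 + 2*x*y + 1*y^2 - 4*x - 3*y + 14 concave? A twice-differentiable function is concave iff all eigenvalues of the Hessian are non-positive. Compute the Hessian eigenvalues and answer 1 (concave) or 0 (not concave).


The Hessian of f(x,y) = 7*x^2 + 2*x*y + 1*y^2 - 4*x - 3*y + 14 is:
H = [[14, 2], [2, 2]]
Trace = 14 + 2 = 16
Determinant = 14*2 - (2)^2 = 24
Discriminant = (16)^2 - 4*24 = 160.0
Eigenvalues: lambda_1 = 1.6754, lambda_2 = 14.3246
The function is not concave.

0


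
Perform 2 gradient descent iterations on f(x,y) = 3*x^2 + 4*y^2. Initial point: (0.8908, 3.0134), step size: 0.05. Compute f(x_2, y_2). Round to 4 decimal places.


Gradient descent on f(x,y) = 3*x^2 + 4*y^2.
Starting point: (0.8908, 3.0134), alpha = 0.05
Step 1: grad_x = 2*3*0.8908 = 5.3448, grad_y = 2*4*3.0134 = 24.1072
  x_1 = 0.8908 - 0.05*5.3448 = 0.6236
  y_1 = 3.0134 - 0.05*24.1072 = 1.808
Step 2: grad_x = 2*3*0.6236 = 3.7414, grad_y = 2*4*1.808 = 14.4643
  x_2 = 0.6236 - 0.05*3.7414 = 0.4365
  y_2 = 1.808 - 0.05*14.4643 = 1.0848
f(0.4365, 1.0848) = 3*0.4365^2 + 4*1.0848^2 = 5.2789


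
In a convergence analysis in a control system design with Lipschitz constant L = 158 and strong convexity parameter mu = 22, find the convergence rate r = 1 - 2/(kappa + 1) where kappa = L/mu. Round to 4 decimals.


Step 1: Compute the condition number.
kappa = L/mu = 158/22 = 7.1818
Step 2: Compute the convergence rate.
r = 1 - 2/(kappa + 1) = 1 - 2*mu/(L + mu) = (L - mu)/(L + mu) = 136/180 = 0.7556


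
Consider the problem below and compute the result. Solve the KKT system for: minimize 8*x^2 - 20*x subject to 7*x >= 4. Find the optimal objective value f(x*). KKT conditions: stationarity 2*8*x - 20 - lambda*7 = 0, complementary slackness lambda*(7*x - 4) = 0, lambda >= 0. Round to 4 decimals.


Step 1: Try lambda = 0 (constraint inactive).
Stationarity: 2*8*x - 20 = 0
x* = 20/(2*8) = 1.25
Check constraint: 7*1.25 = 8.75 >= 4 -- satisfied.
Step 2: Compute optimal value.
f(x*) = 8*1.25^2 - 20*1.25 = -12.5


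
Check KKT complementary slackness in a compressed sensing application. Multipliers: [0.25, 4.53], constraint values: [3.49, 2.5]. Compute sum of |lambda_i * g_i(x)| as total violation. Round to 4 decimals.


KKT complementary slackness check:
lambda_1 * g_1 = 0.25 * 3.49 = 0.8725
lambda_2 * g_2 = 4.53 * 2.5 = 11.325
Total violation = 0.8725 + 11.325 = 12.1975


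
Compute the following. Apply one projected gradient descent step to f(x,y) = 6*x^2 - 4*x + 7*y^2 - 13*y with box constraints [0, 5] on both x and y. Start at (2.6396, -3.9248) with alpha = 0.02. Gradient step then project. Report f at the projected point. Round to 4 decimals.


Step 1: Compute gradient at (2.6396, -3.9248).
grad_x = 2*6*2.6396 - 4 = 27.6752
grad_y = 2*7*-3.9248 - 13 = -67.9472
Step 2: Gradient step.
x_raw = 2.6396 - 0.02*27.6752 = 2.0861
y_raw = -3.9248 - 0.02*-67.9472 = -2.5659
Step 3: Project onto [0, 5].
x_proj = clip(2.0861) = 2.0861
y_proj = clip(-2.5659) = 0.0
Step 4: Evaluate f.
f(2.0861, 0.0) = 17.7664


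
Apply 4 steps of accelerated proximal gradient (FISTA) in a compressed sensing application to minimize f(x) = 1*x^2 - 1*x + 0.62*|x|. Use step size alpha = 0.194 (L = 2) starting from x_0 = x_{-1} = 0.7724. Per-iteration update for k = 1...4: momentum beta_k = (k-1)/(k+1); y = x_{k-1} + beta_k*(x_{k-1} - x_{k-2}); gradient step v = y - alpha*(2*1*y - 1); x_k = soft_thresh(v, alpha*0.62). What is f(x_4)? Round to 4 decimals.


FISTA on f(x) = 1*x^2 - 1*x + 0.62*|x|
L = 2, alpha = 0.194
Iteration 1: beta = 0.0, y = 0.7724 + 0.0*(0.7724 - 0.7724) = 0.7724
  grad(y) = 0.5448, v = y - alpha*grad = 0.6667
  prox(v) = soft_thresh(0.6667, 0.1203) = 0.5464
Iteration 2: beta = 0.3333, y = 0.5464 + 0.3333*(0.5464 - 0.7724) = 0.4711
  grad(y) = -0.0578, v = y - alpha*grad = 0.4823
  prox(v) = soft_thresh(0.4823, 0.1203) = 0.362
Iteration 3: beta = 0.5, y = 0.362 + 0.5*(0.362 - 0.5464) = 0.2698
  grad(y) = -0.4603, v = y - alpha*grad = 0.3591
  prox(v) = soft_thresh(0.3591, 0.1203) = 0.2389
Iteration 4: beta = 0.6, y = 0.2389 + 0.6*(0.2389 - 0.362) = 0.165
  grad(y) = -0.6701, v = y - alpha*grad = 0.295
  prox(v) = soft_thresh(0.295, 0.1203) = 0.1747
f(x_4) = 1*0.1747^2 - 1*0.1747 + 0.62*|0.1747| = -0.0359


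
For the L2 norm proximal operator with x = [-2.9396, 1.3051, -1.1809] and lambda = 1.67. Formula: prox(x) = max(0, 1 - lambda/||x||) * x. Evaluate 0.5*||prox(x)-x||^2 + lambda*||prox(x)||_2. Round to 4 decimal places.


Step 1: Compute ||x||.
||x|| = 3.4262
Step 2: Compute scaling factor.
scale = max(0, 1 - 1.67/3.4262) = 0.5126
Step 3: prox(x) = [-1.5068, 0.669, -0.6053]
||prox(x)|| = 1.7562
Step 4: Proximal objective.
0.5*||prox-x||^2 = 1.3945
lambda*||prox|| = 2.9329
Total = 4.3274


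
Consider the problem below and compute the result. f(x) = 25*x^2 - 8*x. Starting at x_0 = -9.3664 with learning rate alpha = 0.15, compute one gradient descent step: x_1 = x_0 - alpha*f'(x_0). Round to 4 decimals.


We compute the gradient at x_0 and apply the update.
f'(x) = 50*x - 8
f'(-9.3664) = 50*-9.3664 - 8 = -476.32
x_1 = -9.3664 - 0.15*-476.32 = 62.0816


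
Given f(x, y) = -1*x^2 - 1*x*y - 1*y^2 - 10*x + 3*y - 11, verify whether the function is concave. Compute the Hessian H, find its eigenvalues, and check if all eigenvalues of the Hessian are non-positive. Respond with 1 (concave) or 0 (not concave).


The Hessian of f(x,y) = -1*x^2 - 1*x*y - 1*y^2 - 10*x + 3*y - 11 is:
H = [[-2, -1], [-1, -2]]
Trace = -2 - 2 = -4
Determinant = -2*-2 - (-1)^2 = 3
Discriminant = (-4)^2 - 4*3 = 4.0
Eigenvalues: lambda_1 = -3.0, lambda_2 = -1.0
The function is concave.

1


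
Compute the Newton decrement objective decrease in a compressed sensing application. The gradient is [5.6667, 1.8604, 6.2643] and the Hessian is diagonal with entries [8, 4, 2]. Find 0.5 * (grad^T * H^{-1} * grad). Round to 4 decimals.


Step 1: H is diagonal, so H^(-1) * g = [0.7083, 0.4651, 3.1322].
Step 2: g^T H^(-1) g = sum_i g_i^2 / H_ii
  = (5.6667)^2/8 + (1.8604)^2/4 + (6.2643)^2/2
  = 4.0139 + 0.8653 + 19.6207 = 24.4999
Step 3: Objective decrease = 0.5 * g^T H^(-1) g = 12.25


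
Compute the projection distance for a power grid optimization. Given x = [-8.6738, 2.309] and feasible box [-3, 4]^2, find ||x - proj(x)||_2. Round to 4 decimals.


Project each component onto [-3, 4].
clip(-8.6738) = -3.0, clip(2.309) = 2.309
Projection = [-3.0, 2.309]
Squared diffs: [32.192, 0.0]
Distance = sqrt(32.192) = 5.6738


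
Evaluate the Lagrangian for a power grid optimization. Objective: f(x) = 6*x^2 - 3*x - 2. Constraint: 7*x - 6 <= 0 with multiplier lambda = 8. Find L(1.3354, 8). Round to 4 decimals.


Step 1: Evaluate f(x).
f(1.3354) = 6*1.3354^2 - 3*1.3354 - 2 = 4.6936
Step 2: Evaluate g(x).
g(1.3354) = 7*1.3354 - 6 = 3.3478
Step 3: Compute Lagrangian.
L = 4.6936 + 8*3.3478 = 31.476


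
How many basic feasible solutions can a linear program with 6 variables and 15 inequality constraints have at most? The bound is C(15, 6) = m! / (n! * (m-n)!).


Each vertex corresponds to some choice of n active constraints out of m, so the number of vertices is at most C(m, n) = m! / (n!(m-n)!).
m = 15, n = 6
Numerator: 15 * 14 * 13 * 12 * 11 * 10
Denominator: 6! = 720
C(15, 6) = 5005


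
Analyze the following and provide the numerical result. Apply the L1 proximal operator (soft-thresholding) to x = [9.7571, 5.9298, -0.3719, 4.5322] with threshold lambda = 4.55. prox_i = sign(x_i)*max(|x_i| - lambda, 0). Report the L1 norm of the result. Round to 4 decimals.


Soft-thresholding with lambda = 4.55:
prox(9.7571) = sign(9.7571)*max(|9.7571| - 4.55, 0) = 5.2071
prox(5.9298) = sign(5.9298)*max(|5.9298| - 4.55, 0) = 1.3798
prox(-0.3719) = sign(-0.3719)*max(|-0.3719| - 4.55, 0) = 0.0
prox(4.5322) = sign(4.5322)*max(|4.5322| - 4.55, 0) = 0.0
prox(x) = [5.2071, 1.3798, 0.0, 0.0]
||prox(x)||_1 = 5.2071 + 1.3798 + 0.0 + 0.0 = 6.5869


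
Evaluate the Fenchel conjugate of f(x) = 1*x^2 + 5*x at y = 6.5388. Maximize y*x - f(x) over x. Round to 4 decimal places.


f*(y) = sup_x {y*x - a*x^2 - b*x} = sup_x {(y-b)*x - a*x^2}
FOC: (y - b) - 2a*x = 0 => x* = (y - b)/(2a)
x* = (6.5388 - 5)/(2*1) = 0.7694
f*(6.5388) = (y-b)^2/(4a) = (6.5388 - 5)^2/(4*1)
= 2.3679/4 = 0.592


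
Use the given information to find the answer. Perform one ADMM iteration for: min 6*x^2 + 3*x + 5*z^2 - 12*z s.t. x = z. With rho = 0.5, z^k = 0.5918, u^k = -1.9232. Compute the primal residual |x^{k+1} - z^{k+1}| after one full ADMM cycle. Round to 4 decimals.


ADMM iteration with rho = 0.5, z^k = 0.5918, u^k = -1.9232
Step 1: x-update.
Minimize 6*x^2 + 3*x + (0.5/2)*(x - 0.5918 - 1.9232)^2
FOC: (2*6 + 0.5)*x = -3 + 0.5*(0.5918 + 1.9232)
x^{k+1} = -0.1394
Step 2: z-update.
Minimize 5*z^2 - 12*z + (0.5/2)*(-0.1394 - z - 1.9232)^2
FOC: (2*5 + 0.5)*z = 12 + 0.5*(-0.1394 - 1.9232)
z^{k+1} = 1.0446
Step 3: u-update.
u^{k+1} = -1.9232 - 0.1394 - 1.0446 = -3.1072
Step 4: Primal residual = |-0.1394 - 1.0446| = 1.184


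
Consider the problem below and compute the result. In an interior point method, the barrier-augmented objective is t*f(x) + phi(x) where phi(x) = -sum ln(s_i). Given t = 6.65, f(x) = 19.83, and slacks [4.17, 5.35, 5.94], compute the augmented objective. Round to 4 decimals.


Step 1: Compute log-barrier.
ln values: [1.4279, 1.6771, 1.7817]
phi = -(1.4279 + 1.6771 + 1.7817) = -4.8867
Step 2: Compute augmented objective.
t*f(x) = 6.65*19.83 = 131.8695
Total = 131.8695 - 4.8867 = 126.9828


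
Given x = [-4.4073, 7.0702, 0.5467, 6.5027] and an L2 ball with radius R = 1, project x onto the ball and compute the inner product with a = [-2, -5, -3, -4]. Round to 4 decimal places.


Step 1: Compute ||x|| (intermediates to 6 decimals).
||x|| = sqrt((-4.4073)^2 + 7.0702^2 + 0.5467^2 + 6.5027^2) = 10.582817
Step 2: Project.
Since ||x|| > R, scale = R/||x|| = 1/10.582817 = 0.094493, proj(x) = scale * x
proj(x) = [-0.416459, 0.668084, 0.051659, 0.61446]
Step 3: Dot product.
a^T * proj(x) = -2*(-0.416459) - 5*0.668084 - 3*0.051659 - 4*0.61446 = -5.1203


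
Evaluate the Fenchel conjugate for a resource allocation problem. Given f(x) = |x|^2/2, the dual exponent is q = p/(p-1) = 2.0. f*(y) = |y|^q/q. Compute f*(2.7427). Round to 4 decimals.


The conjugate exponent q satisfies 1/p + 1/q = 1.
p = 2, so q = 2/(2 - 1) = 2.0
|y|^q = 2.7427^2.0 = 7.5224
f*(2.7427) = 7.5224 / 2.0 = 3.7612


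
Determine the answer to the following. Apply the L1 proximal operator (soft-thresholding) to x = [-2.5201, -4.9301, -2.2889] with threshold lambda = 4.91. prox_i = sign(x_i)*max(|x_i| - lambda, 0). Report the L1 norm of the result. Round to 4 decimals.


Soft-thresholding with lambda = 4.91:
prox(-2.5201) = sign(-2.5201)*max(|-2.5201| - 4.91, 0) = 0.0
prox(-4.9301) = sign(-4.9301)*max(|-4.9301| - 4.91, 0) = -0.0201
prox(-2.2889) = sign(-2.2889)*max(|-2.2889| - 4.91, 0) = 0.0
prox(x) = [0.0, -0.0201, 0.0]
||prox(x)||_1 = 0.0 + 0.0201 + 0.0 = 0.0201


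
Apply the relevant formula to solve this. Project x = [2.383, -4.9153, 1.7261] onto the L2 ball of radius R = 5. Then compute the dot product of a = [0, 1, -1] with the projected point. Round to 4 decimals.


Step 1: Compute ||x|| (intermediates to 6 decimals).
||x|| = sqrt(2.383^2 + (-4.9153)^2 + 1.7261^2) = 5.728724
Step 2: Project.
Since ||x|| > R, scale = R/||x|| = 5/5.728724 = 0.872795, proj(x) = scale * x
proj(x) = [2.07987, -4.290049, 1.506531]
Step 3: Dot product.
a^T * proj(x) = 0*2.07987 + 1*(-4.290049) - 1*1.506531 = -5.7966


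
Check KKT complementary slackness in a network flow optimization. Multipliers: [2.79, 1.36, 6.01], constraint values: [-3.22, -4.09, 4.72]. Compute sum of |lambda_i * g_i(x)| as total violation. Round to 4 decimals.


KKT complementary slackness check:
lambda_1 * g_1 = 2.79 * -3.22 = -8.9838
lambda_2 * g_2 = 1.36 * -4.09 = -5.5624
lambda_3 * g_3 = 6.01 * 4.72 = 28.3672
Total violation = 8.9838 + 5.5624 + 28.3672 = 42.9134


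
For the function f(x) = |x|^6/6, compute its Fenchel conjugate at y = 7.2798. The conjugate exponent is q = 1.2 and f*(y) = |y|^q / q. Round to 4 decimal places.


The conjugate exponent q satisfies 1/p + 1/q = 1.
p = 6, so q = 6/(6 - 1) = 1.2
|y|^q = 7.2798^1.2 = 10.8279
f*(7.2798) = 10.8279 / 1.2 = 9.0232


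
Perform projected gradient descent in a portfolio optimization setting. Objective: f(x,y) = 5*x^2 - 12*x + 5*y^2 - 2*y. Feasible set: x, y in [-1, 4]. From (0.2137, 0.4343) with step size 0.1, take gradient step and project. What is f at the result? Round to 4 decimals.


Step 1: Compute gradient at (0.2137, 0.4343).
grad_x = 2*5*0.2137 - 12 = -9.863
grad_y = 2*5*0.4343 - 2 = 2.343
Step 2: Gradient step.
x_raw = 0.2137 - 0.1*-9.863 = 1.2
y_raw = 0.4343 - 0.1*2.343 = 0.2
Step 3: Project onto [-1, 4].
x_proj = clip(1.2) = 1.2
y_proj = clip(0.2) = 0.2
Step 4: Evaluate f.
f(1.2, 0.2) = -7.4


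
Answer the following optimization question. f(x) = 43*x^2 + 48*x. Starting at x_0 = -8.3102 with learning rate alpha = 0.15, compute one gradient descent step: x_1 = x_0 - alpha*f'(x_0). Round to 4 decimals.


We compute the gradient at x_0 and apply the update.
f'(x) = 86*x + 48
f'(-8.3102) = 86*-8.3102 + 48 = -666.6772
x_1 = -8.3102 - 0.15*-666.6772 = 91.6914


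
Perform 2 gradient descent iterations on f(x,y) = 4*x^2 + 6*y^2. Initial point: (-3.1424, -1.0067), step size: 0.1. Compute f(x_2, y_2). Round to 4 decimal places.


Gradient descent on f(x,y) = 4*x^2 + 6*y^2.
Starting point: (-3.1424, -1.0067), alpha = 0.1
Step 1: grad_x = 2*4*-3.1424 = -25.1392, grad_y = 2*6*-1.0067 = -12.0804
  x_1 = -3.1424 - 0.1*-25.1392 = -0.6285
  y_1 = -1.0067 - 0.1*-12.0804 = 0.2013
Step 2: grad_x = 2*4*-0.6285 = -5.0278, grad_y = 2*6*0.2013 = 2.4161
  x_2 = -0.6285 - 0.1*-5.0278 = -0.1257
  y_2 = 0.2013 - 0.1*2.4161 = -0.0403
f(-0.1257, -0.0403) = 4*(-0.1257)^2 + 6*(-0.0403)^2 = 0.0729


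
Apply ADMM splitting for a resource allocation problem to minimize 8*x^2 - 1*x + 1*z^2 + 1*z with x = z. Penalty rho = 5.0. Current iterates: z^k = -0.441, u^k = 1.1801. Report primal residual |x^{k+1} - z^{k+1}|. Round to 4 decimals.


ADMM iteration with rho = 5.0, z^k = -0.441, u^k = 1.1801
Step 1: x-update.
Minimize 8*x^2 - 1*x + (5.0/2)*(x + 0.441 + 1.1801)^2
FOC: (2*8 + 5.0)*x = 1 + 5.0*(-0.441 - 1.1801)
x^{k+1} = -0.3384
Step 2: z-update.
Minimize 1*z^2 + 1*z + (5.0/2)*(-0.3384 - z + 1.1801)^2
FOC: (2*1 + 5.0)*z = -1 + 5.0*(-0.3384 + 1.1801)
z^{k+1} = 0.4584
Step 3: u-update.
u^{k+1} = 1.1801 - 0.3384 - 0.4584 = 0.3834
Step 4: Primal residual = |-0.3384 - 0.4584| = 0.7967


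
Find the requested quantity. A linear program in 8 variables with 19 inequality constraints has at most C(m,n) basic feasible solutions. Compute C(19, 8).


Each vertex corresponds to some choice of n active constraints out of m, so the number of vertices is at most C(m, n) = m! / (n!(m-n)!).
m = 19, n = 8
Numerator: 19 * 18 * 17 * 16 * 15 * 14 * 13 * 12
Denominator: 8! = 40320
C(19, 8) = 75582


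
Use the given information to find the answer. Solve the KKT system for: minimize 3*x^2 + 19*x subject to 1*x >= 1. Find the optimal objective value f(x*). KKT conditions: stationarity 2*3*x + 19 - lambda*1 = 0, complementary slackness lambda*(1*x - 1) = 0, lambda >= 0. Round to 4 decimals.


Step 1: Try lambda = 0 (constraint inactive).
x_unc = -19/(2*3) = -3.1667
Check: 1*-3.1667 = -3.1667 < 1 -- violated!
Step 2: Constraint must be active: 1*x = 1
x* = 1/1 = 1.0
lambda = (2*3*1.0 + 19)/1 = 25.0
Step 3: Compute optimal value.
f(x*) = 3*1.0^2 + 19*1.0 = 22.0


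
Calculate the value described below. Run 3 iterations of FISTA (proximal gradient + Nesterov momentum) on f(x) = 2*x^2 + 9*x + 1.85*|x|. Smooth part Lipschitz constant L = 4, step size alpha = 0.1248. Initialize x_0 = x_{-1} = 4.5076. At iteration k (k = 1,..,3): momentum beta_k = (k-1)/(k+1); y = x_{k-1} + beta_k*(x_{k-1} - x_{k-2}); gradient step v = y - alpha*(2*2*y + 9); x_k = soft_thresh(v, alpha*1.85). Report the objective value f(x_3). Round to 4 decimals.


FISTA on f(x) = 2*x^2 + 9*x + 1.85*|x|
L = 4, alpha = 0.1248
Iteration 1: beta = 0.0, y = 4.5076 + 0.0*(4.5076 - 4.5076) = 4.5076
  grad(y) = 27.0304, v = y - alpha*grad = 1.1342
  prox(v) = soft_thresh(1.1342, 0.2309) = 0.9033
Iteration 2: beta = 0.3333, y = 0.9033 + 0.3333*(0.9033 - 4.5076) = -0.2981
  grad(y) = 7.8076, v = y - alpha*grad = -1.2725
  prox(v) = soft_thresh(-1.2725, 0.2309) = -1.0416
Iteration 3: beta = 0.5, y = -1.0416 + 0.5*(-1.0416 - 0.9033) = -2.0141
  grad(y) = 0.9437, v = y - alpha*grad = -2.1318
  prox(v) = soft_thresh(-2.1318, 0.2309) = -1.901
f(x_3) = 2*(-1.901)^2 + 9*(-1.901) + 1.85*|-1.901| = -6.3646


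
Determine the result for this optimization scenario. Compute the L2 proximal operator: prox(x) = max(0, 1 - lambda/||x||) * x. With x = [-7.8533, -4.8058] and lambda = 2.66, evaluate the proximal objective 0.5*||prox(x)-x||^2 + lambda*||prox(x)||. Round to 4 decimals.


Step 1: Compute ||x||.
||x|| = 9.2071
Step 2: Compute scaling factor.
scale = max(0, 1 - 2.66/9.2071) = 0.7111
Step 3: prox(x) = [-5.5844, -3.4174]
||prox(x)|| = 6.5471
Step 4: Proximal objective.
0.5*||prox-x||^2 = 3.5378
lambda*||prox|| = 17.4153
Total = 20.953


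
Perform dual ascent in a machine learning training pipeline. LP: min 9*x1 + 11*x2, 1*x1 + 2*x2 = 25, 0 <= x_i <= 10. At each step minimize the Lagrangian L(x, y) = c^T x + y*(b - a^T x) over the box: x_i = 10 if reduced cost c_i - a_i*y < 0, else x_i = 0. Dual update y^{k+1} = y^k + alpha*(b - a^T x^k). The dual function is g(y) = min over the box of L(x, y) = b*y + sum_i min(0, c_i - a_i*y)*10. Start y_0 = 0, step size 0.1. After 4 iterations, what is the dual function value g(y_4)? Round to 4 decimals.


Dual ascent for LP: min 9*x1 + 11*x2, 1*x1 + 2*x2 = 25, 0 <= x_i <= 10
Step 1: y^k = 0.0, reduced costs: (9.0, 11.0)
  x^k = (0.0, 0.0), subgradient = b - a^T x = 25.0
  y^{k+1} = 0.0 + 0.1*25.0 = 2.5
Step 2: y^k = 2.5, reduced costs: (6.5, 6.0)
  x^k = (0.0, 0.0), subgradient = b - a^T x = 25.0
  y^{k+1} = 2.5 + 0.1*25.0 = 5.0
Step 3: y^k = 5.0, reduced costs: (4.0, 1.0)
  x^k = (0.0, 0.0), subgradient = b - a^T x = 25.0
  y^{k+1} = 5.0 + 0.1*25.0 = 7.5
Step 4: y^k = 7.5, reduced costs: (1.5, -4.0)
  x^k = (0.0, 10.0), subgradient = b - a^T x = 5.0
  y^{k+1} = 7.5 + 0.1*5.0 = 8.0
Dual objective at y_4 = 8.0: reduced costs (1.0, -5.0), box minimizer x = (0.0, 10.0)
g(y_4) = b*y + (c1 - a1*y)*x1 + (c2 - a2*y)*x2 = 25*8.0 + 1.0*0.0 + (-5.0)*10.0 = 200.0 + 0.0 - 50.0 = 150.0


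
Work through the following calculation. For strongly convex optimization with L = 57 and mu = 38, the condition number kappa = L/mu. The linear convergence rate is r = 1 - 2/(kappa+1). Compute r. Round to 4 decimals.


Step 1: Compute the condition number.
kappa = L/mu = 57/38 = 1.5
Step 2: Compute the convergence rate.
r = 1 - 2/(kappa + 1) = 1 - 2*mu/(L + mu) = (L - mu)/(L + mu) = 19/95 = 0.2


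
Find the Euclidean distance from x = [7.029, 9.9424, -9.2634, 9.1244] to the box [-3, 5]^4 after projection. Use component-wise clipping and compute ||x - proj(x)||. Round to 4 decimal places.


Project each component onto [-3, 5].
clip(7.029) = 5.0, clip(9.9424) = 5.0, clip(-9.2634) = -3.0, clip(9.1244) = 5.0
Projection = [5.0, 5.0, -3.0, 5.0]
Squared diffs: [4.1168, 24.4273, 39.2302, 17.0107]
Distance = sqrt(84.785) = 9.2079


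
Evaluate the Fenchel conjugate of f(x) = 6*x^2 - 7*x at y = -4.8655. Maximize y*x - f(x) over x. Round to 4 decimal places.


f*(y) = sup_x {y*x - a*x^2 - b*x} = sup_x {(y-b)*x - a*x^2}
FOC: (y - b) - 2a*x = 0 => x* = (y - b)/(2a)
x* = (-4.8655 + 7)/(2*6) = 0.1779
f*(-4.8655) = (y-b)^2/(4a) = (-4.8655 + 7)^2/(4*6)
= 4.5561/24 = 0.1898


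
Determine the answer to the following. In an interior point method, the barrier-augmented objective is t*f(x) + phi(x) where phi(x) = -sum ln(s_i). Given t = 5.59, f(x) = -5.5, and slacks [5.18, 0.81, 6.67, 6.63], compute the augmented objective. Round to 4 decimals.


Step 1: Compute log-barrier.
ln values: [1.6448, -0.2107, 1.8976, 1.8916]
phi = -(1.6448 - 0.2107 + 1.8976 + 1.8916) = -5.2233
Step 2: Compute augmented objective.
t*f(x) = 5.59*-5.5 = -30.745
Total = -30.745 - 5.2233 = -35.9683


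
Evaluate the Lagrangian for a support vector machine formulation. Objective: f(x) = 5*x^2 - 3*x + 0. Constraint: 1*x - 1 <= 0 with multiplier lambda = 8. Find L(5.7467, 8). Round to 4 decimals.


Step 1: Evaluate f(x).
f(5.7467) = 5*5.7467^2 - 3*5.7467 + 0 = 147.8827
Step 2: Evaluate g(x).
g(5.7467) = 1*5.7467 - 1 = 4.7467
Step 3: Compute Lagrangian.
L = 147.8827 + 8*4.7467 = 185.8563


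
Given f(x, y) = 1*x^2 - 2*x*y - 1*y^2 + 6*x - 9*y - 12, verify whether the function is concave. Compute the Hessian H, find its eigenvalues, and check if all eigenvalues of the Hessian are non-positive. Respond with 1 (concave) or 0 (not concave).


The Hessian of f(x,y) = 1*x^2 - 2*x*y - 1*y^2 + 6*x - 9*y - 12 is:
H = [[2, -2], [-2, -2]]
Trace = 2 - 2 = 0
Determinant = 2*-2 - (-2)^2 = -8
Discriminant = (0)^2 - 4*-8 = 32.0
Eigenvalues: lambda_1 = -2.8284, lambda_2 = 2.8284
The function is not concave.

0


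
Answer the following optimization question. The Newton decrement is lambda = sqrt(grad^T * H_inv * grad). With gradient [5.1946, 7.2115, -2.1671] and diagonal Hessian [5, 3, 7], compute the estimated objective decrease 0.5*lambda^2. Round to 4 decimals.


Step 1: H is diagonal, so H^(-1) * g = [1.0389, 2.4038, -0.3096].
Step 2: g^T H^(-1) g = sum_i g_i^2 / H_ii
  = (5.1946)^2/5 + (7.2115)^2/3 + (-2.1671)^2/7
  = 5.3968 + 17.3352 + 0.6709 = 23.4029
Step 3: Objective decrease = 0.5 * g^T H^(-1) g = 11.7015


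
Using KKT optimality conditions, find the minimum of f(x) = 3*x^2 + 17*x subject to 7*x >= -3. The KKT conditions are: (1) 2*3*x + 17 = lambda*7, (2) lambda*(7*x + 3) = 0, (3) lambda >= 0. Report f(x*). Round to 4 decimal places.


Step 1: Try lambda = 0 (constraint inactive).
x_unc = -17/(2*3) = -2.8333
Check: 7*-2.8333 = -19.8331 < -3 -- violated!
Step 2: Constraint must be active: 7*x = -3
x* = -3/7 = -0.4286 (rounded; the exact value -3/7 is used below)
lambda = (2*3*(-3/7) + 17)/7 = 2.0612
Step 3: Compute optimal value.
f(x*) = 3*(-3/7)^2 + 17*(-3/7) = -6.7347


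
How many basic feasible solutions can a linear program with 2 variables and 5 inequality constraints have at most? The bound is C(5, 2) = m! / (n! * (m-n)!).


Each vertex corresponds to some choice of n active constraints out of m, so the number of vertices is at most C(m, n) = m! / (n!(m-n)!).
m = 5, n = 2
Numerator: 5 * 4
Denominator: 2! = 2
C(5, 2) = 10


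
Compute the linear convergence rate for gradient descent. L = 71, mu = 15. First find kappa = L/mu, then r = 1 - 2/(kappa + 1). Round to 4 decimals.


Step 1: Compute the condition number.
kappa = L/mu = 71/15 = 4.7333
Step 2: Compute the convergence rate.
r = 1 - 2/(kappa + 1) = 1 - 2*mu/(L + mu) = (L - mu)/(L + mu) = 56/86 = 0.6512


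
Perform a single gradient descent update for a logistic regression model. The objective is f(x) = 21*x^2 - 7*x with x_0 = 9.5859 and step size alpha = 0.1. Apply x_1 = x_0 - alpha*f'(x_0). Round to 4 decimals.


We compute the gradient at x_0 and apply the update.
f'(x) = 42*x - 7
f'(9.5859) = 42*9.5859 - 7 = 395.6078
x_1 = 9.5859 - 0.1*395.6078 = -29.9749


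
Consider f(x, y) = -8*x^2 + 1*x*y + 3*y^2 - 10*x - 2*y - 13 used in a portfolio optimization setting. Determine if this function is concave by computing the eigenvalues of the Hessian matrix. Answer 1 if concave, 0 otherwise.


The Hessian of f(x,y) = -8*x^2 + 1*x*y + 3*y^2 - 10*x - 2*y - 13 is:
H = [[-16, 1], [1, 6]]
Trace = -16 + 6 = -10
Determinant = -16*6 - (1)^2 = -97
Discriminant = (-10)^2 - 4*-97 = 488.0
Eigenvalues: lambda_1 = -16.0454, lambda_2 = 6.0454
The function is not concave.

0


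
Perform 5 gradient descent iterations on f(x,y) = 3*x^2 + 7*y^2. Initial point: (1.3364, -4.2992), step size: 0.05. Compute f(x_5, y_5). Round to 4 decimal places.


Gradient descent on f(x,y) = 3*x^2 + 7*y^2.
Starting point: (1.3364, -4.2992), alpha = 0.05
Step 1: grad_x = 2*3*1.3364 = 8.0184, grad_y = 2*7*-4.2992 = -60.1888
  x_1 = 1.3364 - 0.05*8.0184 = 0.9355
  y_1 = -4.2992 - 0.05*-60.1888 = -1.2898
Step 2: grad_x = 2*3*0.9355 = 5.6129, grad_y = 2*7*-1.2898 = -18.0566
  x_2 = 0.9355 - 0.05*5.6129 = 0.6548
  y_2 = -1.2898 - 0.05*-18.0566 = -0.3869
Step 3: grad_x = 2*3*0.6548 = 3.929, grad_y = 2*7*-0.3869 = -5.417
  x_3 = 0.6548 - 0.05*3.929 = 0.4584
  y_3 = -0.3869 - 0.05*-5.417 = -0.1161
Step 4: grad_x = 2*3*0.4584 = 2.7503, grad_y = 2*7*-0.1161 = -1.6251
  x_4 = 0.4584 - 0.05*2.7503 = 0.3209
  y_4 = -0.1161 - 0.05*-1.6251 = -0.0348
Step 5: grad_x = 2*3*0.3209 = 1.9252, grad_y = 2*7*-0.0348 = -0.4875
  x_5 = 0.3209 - 0.05*1.9252 = 0.2246
  y_5 = -0.0348 - 0.05*-0.4875 = -0.0104
f(0.2246, -0.0104) = 3*0.2246^2 + 7*(-0.0104)^2 = 0.1521


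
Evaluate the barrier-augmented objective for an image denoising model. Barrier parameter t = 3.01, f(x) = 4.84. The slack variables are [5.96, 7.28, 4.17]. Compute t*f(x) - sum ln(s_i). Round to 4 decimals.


Step 1: Compute log-barrier.
ln values: [1.7851, 1.9851, 1.4279]
phi = -(1.7851 + 1.9851 + 1.4279) = -5.1981
Step 2: Compute augmented objective.
t*f(x) = 3.01*4.84 = 14.5684
Total = 14.5684 - 5.1981 = 9.3703


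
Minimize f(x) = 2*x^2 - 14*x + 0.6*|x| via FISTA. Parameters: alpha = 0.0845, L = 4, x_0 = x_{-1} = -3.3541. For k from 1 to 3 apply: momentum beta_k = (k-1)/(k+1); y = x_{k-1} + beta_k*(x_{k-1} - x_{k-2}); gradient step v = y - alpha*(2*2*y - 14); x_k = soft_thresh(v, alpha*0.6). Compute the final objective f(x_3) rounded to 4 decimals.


FISTA on f(x) = 2*x^2 - 14*x + 0.6*|x|
L = 4, alpha = 0.0845
Iteration 1: beta = 0.0, y = -3.3541 + 0.0*(-3.3541 + 3.3541) = -3.3541
  grad(y) = -27.4164, v = y - alpha*grad = -1.0374
  prox(v) = soft_thresh(-1.0374, 0.0507) = -0.9867
Iteration 2: beta = 0.3333, y = -0.9867 + 0.3333*(-0.9867 + 3.3541) = -0.1976
  grad(y) = -14.7903, v = y - alpha*grad = 1.0522
  prox(v) = soft_thresh(1.0522, 0.0507) = 1.0015
Iteration 3: beta = 0.5, y = 1.0015 + 0.5*(1.0015 + 0.9867) = 1.9956
  grad(y) = -6.0176, v = y - alpha*grad = 2.5041
  prox(v) = soft_thresh(2.5041, 0.0507) = 2.4534
f(x_3) = 2*2.4534^2 - 14*2.4534 + 0.6*|2.4534| = -20.8372


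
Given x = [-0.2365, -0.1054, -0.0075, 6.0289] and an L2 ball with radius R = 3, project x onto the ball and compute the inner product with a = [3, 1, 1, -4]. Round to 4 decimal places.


Step 1: Compute ||x|| (intermediates to 6 decimals).
||x|| = sqrt((-0.2365)^2 + (-0.1054)^2 + (-0.0075)^2 + 6.0289^2) = 6.034462
Step 2: Project.
Since ||x|| > R, scale = R/||x|| = 3/6.034462 = 0.497145, proj(x) = scale * x
proj(x) = [-0.117575, -0.052399, -0.003729, 2.997237]
Step 3: Dot product.
a^T * proj(x) = 3*(-0.117575) + 1*(-0.052399) + 1*(-0.003729) - 4*2.997237 = -12.3978


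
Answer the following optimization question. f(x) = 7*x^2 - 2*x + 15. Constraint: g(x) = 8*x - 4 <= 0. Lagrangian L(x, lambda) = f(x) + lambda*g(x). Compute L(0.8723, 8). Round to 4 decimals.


Step 1: Evaluate f(x).
f(0.8723) = 7*0.8723^2 - 2*0.8723 + 15 = 18.5818
Step 2: Evaluate g(x).
g(0.8723) = 8*0.8723 - 4 = 2.9784
Step 3: Compute Lagrangian.
L = 18.5818 + 8*2.9784 = 42.409


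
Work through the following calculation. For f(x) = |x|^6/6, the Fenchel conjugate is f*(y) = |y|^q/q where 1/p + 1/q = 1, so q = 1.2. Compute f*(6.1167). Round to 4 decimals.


The conjugate exponent q satisfies 1/p + 1/q = 1.
p = 6, so q = 6/(6 - 1) = 1.2
|y|^q = 6.1167^1.2 = 8.7866
f*(6.1167) = 8.7866 / 1.2 = 7.3222


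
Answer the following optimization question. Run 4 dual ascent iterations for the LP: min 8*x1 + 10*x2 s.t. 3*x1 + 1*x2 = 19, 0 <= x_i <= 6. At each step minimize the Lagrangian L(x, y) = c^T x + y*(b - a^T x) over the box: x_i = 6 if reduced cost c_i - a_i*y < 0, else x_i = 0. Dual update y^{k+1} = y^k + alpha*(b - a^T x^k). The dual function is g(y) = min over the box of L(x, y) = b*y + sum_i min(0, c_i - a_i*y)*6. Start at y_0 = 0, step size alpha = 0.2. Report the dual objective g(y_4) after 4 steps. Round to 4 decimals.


Dual ascent for LP: min 8*x1 + 10*x2, 3*x1 + 1*x2 = 19, 0 <= x_i <= 6
Step 1: y^k = 0.0, reduced costs: (8.0, 10.0)
  x^k = (0.0, 0.0), subgradient = b - a^T x = 19.0
  y^{k+1} = 0.0 + 0.2*19.0 = 3.8
Step 2: y^k = 3.8, reduced costs: (-3.4, 6.2)
  x^k = (6.0, 0.0), subgradient = b - a^T x = 1.0
  y^{k+1} = 3.8 + 0.2*1.0 = 4.0
Step 3: y^k = 4.0, reduced costs: (-4.0, 6.0)
  x^k = (6.0, 0.0), subgradient = b - a^T x = 1.0
  y^{k+1} = 4.0 + 0.2*1.0 = 4.2
Step 4: y^k = 4.2, reduced costs: (-4.6, 5.8)
  x^k = (6.0, 0.0), subgradient = b - a^T x = 1.0
  y^{k+1} = 4.2 + 0.2*1.0 = 4.4
Dual objective at y_4 = 4.4: reduced costs (-5.2, 5.6), box minimizer x = (6.0, 0.0)
g(y_4) = b*y + (c1 - a1*y)*x1 + (c2 - a2*y)*x2 = 19*4.4 + (-5.2)*6.0 + 5.6*0.0 = 83.6 - 31.2 + 0.0 = 52.4


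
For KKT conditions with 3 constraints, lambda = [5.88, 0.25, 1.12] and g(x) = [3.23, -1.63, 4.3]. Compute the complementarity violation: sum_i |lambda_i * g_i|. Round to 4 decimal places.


KKT complementary slackness check:
lambda_1 * g_1 = 5.88 * 3.23 = 18.9924
lambda_2 * g_2 = 0.25 * -1.63 = -0.4075
lambda_3 * g_3 = 1.12 * 4.3 = 4.816
Total violation = 18.9924 + 0.4075 + 4.816 = 24.2159


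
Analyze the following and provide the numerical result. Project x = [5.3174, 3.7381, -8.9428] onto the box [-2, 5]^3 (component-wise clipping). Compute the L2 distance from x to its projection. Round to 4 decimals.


Project each component onto [-2, 5].
clip(5.3174) = 5.0, clip(3.7381) = 3.7381, clip(-8.9428) = -2.0
Projection = [5.0, 3.7381, -2.0]
Squared diffs: [0.1007, 0.0, 48.2025]
Distance = sqrt(48.3032) = 6.9501


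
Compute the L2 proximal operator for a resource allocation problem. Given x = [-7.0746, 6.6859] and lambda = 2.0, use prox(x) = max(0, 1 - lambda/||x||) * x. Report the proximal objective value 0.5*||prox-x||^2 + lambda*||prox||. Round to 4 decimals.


Step 1: Compute ||x||.
||x|| = 9.734
Step 2: Compute scaling factor.
scale = max(0, 1 - 2.0/9.734) = 0.7945
Step 3: prox(x) = [-5.621, 5.3122]
||prox(x)|| = 7.734
Step 4: Proximal objective.
0.5*||prox-x||^2 = 2.0
lambda*||prox|| = 15.468
Total = 17.468
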